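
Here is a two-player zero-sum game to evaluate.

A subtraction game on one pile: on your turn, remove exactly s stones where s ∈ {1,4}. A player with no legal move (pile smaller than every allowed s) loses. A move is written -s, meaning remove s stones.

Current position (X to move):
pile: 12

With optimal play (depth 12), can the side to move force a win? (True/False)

p1 X@[12]: -1[11]-1* -4[8]-1
p2 O@[11]: -1[10]+1* -4[7]+1
p3 X@[10]: -1[9]-1* -4[6]-1
p4 O@[9]: -1[8]-1 -4[5]+1*
p5 X@[5]: -1[4]-1* -4[1]-1
p6 O@[4]: -1[3]-1 -4[0]+1*
p7 X@[0] terminal -1; root [12] d12

X winning at [12]: False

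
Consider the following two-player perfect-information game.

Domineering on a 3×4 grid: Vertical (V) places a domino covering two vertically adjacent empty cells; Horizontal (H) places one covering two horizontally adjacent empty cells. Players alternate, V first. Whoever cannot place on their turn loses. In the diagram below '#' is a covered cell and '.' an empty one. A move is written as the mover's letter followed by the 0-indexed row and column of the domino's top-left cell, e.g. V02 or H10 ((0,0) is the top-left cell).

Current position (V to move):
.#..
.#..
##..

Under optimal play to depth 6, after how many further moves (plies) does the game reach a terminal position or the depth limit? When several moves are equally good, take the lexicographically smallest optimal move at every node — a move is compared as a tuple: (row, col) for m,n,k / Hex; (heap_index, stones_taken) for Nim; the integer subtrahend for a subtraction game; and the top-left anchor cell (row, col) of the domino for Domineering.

ply 1, V at .#../.#../##.. | V00=-1→##../##../##..; V02=+1→.##./.##./##..*; V03=+1→.#.#/.#.#/##..; V12=+1→.#../.##./###.; V13=+1→.#../.#.#/##.#
ply 2, H at .##./.##./##.. | H22=-1→.##./.##./####*
ply 3, V at .##./.##./#### | V00=+1→###./###./####*; V03=+1→.###/.###/####
ply 4: ###./###./#### is terminal -1 (H); from .#../.#../##.. depth 6

PV length from [.#../.#../##..]: 3 plies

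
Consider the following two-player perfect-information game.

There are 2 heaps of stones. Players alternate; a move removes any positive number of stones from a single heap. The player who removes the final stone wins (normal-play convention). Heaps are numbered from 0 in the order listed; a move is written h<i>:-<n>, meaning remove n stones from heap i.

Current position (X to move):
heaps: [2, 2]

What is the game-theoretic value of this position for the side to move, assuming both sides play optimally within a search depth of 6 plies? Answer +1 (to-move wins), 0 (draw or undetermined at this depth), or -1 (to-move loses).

p1 X@[(2,2)]: h0:-1[(1,2)]-1* h0:-2[(0,2)]-1 h1:-1[(2,1)]-1 h1:-2[(2,0)]-1
p2 O@[(1,2)]: h0:-1[(0,2)]-1 h1:-1[(1,1)]+1* h1:-2[(1,0)]-1
p3 X@[(1,1)]: h0:-1[(0,1)]-1* h1:-1[(1,0)]-1
p4 O@[(0,1)]: h1:-1[(0,0)]+1*
p5 X@[(0,0)] terminal -1; root [(2,2)] d6

value((2,2), X) = -1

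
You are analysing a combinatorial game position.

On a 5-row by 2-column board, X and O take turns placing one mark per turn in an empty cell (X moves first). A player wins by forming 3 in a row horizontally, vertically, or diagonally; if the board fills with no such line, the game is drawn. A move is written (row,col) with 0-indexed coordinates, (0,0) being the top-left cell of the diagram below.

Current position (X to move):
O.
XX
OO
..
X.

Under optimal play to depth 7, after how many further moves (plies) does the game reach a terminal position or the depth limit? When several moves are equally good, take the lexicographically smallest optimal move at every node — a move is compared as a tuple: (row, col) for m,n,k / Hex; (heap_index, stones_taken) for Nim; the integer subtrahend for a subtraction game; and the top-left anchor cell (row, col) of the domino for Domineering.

PV length from [O./XX/OO/../X.]: 4 plies

[O./XX/OO/../X.] X move#1: (0,1):+0/OX/XX/OO/../X.*, (3,0):+0/O./XX/OO/X./X., (3,1):+0/O./XX/OO/.X/X., (4,1):+0/O./XX/OO/../XX
[OX/XX/OO/../X.] O move#2: (3,0):+0/OX/XX/OO/O./X.*, (3,1):+0/OX/XX/OO/.O/X., (4,1):+0/OX/XX/OO/../XO
[OX/XX/OO/O./X.] X move#3: (3,1):+0/OX/XX/OO/OX/X.*, (4,1):+0/OX/XX/OO/O./XX
[OX/XX/OO/OX/X.] O move#4: (4,1):+0/OX/XX/OO/OX/XO*
[OX/XX/OO/OX/XO] end (terminal +0, X#5); searched O./XX/OO/../X. to 7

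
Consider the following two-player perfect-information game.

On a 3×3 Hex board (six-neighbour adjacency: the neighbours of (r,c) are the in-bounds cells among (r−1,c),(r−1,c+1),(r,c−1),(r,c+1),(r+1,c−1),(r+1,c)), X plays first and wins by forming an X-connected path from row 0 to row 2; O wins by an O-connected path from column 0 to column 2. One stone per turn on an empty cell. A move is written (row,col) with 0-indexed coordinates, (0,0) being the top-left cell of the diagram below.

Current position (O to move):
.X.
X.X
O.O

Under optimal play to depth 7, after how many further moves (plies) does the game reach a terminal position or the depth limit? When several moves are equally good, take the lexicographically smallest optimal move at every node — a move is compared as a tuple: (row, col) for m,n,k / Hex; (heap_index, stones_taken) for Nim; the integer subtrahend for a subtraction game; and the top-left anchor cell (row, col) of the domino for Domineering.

PV length from [.X./X.X/O.O]: 3 plies

[.X./X.X/O.O] O move#1: (0,0):-1/OX./X.X/O.O, (0,2):+1/.XO/X.X/O.O*, (1,1):+1/.X./XOX/O.O, (2,1):+1/.X./X.X/OOO
[.XO/X.X/O.O] X move#2: (0,0):-1/XXO/X.X/O.O*, (1,1):-1/.XO/XXX/O.O, (2,1):-1/.XO/X.X/OXO
[XXO/X.X/O.O] O move#3: (1,1):+1/XXO/XOX/O.O*, (2,1):+1/XXO/X.X/OOO
[XXO/XOX/O.O] end (terminal -1, X#4); searched .X./X.X/O.O to 7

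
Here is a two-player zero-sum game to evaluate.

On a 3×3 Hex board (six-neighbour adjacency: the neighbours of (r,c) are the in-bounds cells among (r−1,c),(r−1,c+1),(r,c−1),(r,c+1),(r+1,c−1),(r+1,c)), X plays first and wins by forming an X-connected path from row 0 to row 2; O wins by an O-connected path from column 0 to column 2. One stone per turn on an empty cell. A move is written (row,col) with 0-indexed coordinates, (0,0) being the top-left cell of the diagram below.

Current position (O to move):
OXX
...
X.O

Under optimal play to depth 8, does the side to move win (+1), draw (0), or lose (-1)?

ply 1, O at OXX/.../X.O | (1,0)=-1→OXX/O../X.O*; (1,1)=-1→OXX/.O./X.O; (1,2)=-1→OXX/..O/X.O; (2,1)=-1→OXX/.../XOO
ply 2, X at OXX/O../X.O | (1,1)=+1→OXX/OX./X.O*; (1,2)=+1→OXX/O.X/X.O; (2,1)=+1→OXX/O../XXO
ply 3: OXX/OX./X.O is terminal -1 (O); from OXX/.../X.O depth 8

value(OXX/.../X.O, O) = -1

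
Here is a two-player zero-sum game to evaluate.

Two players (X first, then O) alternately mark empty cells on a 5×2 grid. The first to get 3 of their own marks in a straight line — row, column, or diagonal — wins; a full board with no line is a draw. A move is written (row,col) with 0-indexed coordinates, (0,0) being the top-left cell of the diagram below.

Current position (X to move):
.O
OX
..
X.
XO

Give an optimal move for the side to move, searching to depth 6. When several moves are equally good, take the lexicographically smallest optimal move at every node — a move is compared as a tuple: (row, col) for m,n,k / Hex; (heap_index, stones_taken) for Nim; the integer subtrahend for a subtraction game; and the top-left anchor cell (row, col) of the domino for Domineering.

p1 X@[.O/OX/../X./XO]: (0,0)[XO/OX/../X./XO]+0 (2,0)[.O/OX/X./X./XO]+1* (2,1)[.O/OX/.X/X./XO]+1 (3,1)[.O/OX/../XX/XO]+1
p2 O@[.O/OX/X./X./XO] terminal -1; root [.O/OX/../X./XO] d6

X's best at [.O/OX/../X./XO]: (2,0)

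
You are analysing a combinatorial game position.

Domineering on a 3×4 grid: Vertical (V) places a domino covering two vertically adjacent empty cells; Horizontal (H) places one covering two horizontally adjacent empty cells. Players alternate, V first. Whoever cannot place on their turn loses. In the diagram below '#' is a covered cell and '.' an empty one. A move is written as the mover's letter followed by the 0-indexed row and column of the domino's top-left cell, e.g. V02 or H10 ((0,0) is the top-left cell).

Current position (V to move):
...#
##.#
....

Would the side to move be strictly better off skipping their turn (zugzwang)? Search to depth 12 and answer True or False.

zugzwang(...#/##.#/...., V) = False

ply 1, V at ...#/##.#/.... | V02=-1→..##/####/....*; V12=-1→...#/####/..#.
ply 2, H at ..##/####/.... | H00=+1→####/####/....*; H20=+1→..##/####/##..; H21=+1→..##/####/.##.; H22=+1→..##/####/..##
ply 3: ####/####/.... is terminal -1 (V); from ...#/##.#/.... depth 12
pass branch (H moves first from the same position):
  | ply 1, H at ...#/##.#/.... | H00=+1→##.#/##.#/....*; H01=+1→.###/##.#/....; H20=+1→...#/##.#/##..; H21=+1→...#/##.#/.##.; H22=+1→...#/##.#/..##
  | ply 2, V at ##.#/##.#/.... | V02=-1→####/####/....*; V12=-1→##.#/####/..#.
  | ply 3, H at ####/####/.... | H20=+1→####/####/##..*; H21=+1→####/####/.##.; H22=+1→####/####/..##
  | ply 4: ####/####/##.. is terminal -1 (V); from ...#/##.#/.... depth 12
V moving scores -1; V passing scores -1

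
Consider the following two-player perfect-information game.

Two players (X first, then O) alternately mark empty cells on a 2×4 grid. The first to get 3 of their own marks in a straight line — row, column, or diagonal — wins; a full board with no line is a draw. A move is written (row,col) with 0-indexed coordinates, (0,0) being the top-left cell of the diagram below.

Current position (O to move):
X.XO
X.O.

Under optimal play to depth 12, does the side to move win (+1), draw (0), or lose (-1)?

value(X.XO/X.O., O) = 0

ply 1, O at X.XO/X.O. | (0,1)=+0→XOXO/X.O.*; (1,1)=-1→X.XO/XOO.; (1,3)=-1→X.XO/X.OO
ply 2, X at XOXO/X.O. | (1,1)=+0→XOXO/XXO.*; (1,3)=+0→XOXO/X.OX
ply 3, O at XOXO/XXO. | (1,3)=+0→XOXO/XXOO*
ply 4: XOXO/XXOO is terminal +0 (X); from X.XO/X.O. depth 12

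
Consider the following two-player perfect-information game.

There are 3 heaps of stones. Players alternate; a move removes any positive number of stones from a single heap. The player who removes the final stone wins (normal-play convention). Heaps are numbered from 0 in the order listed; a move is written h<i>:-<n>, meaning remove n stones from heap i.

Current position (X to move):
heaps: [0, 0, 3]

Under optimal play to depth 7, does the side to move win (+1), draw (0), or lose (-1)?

p1 X@[(0,0,3)]: h2:-1[(0,0,2)]-1 h2:-2[(0,0,1)]-1 h2:-3[(0,0,0)]+1*
p2 O@[(0,0,0)] terminal -1; root [(0,0,3)] d7

value((0,0,3), X) = +1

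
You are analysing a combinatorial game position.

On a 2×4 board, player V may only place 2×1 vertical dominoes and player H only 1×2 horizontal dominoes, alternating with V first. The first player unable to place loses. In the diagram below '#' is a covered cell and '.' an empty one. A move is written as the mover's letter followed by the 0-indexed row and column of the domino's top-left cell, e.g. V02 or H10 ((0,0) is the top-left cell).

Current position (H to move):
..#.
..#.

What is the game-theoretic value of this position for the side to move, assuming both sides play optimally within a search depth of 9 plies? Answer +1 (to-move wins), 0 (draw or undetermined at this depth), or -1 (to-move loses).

ply 1, H at ..#./..#. | H00=+1→###./..#.*; H10=+1→..#./###.
ply 2, V at ###./..#. | V03=-1→####/..##*
ply 3, H at ####/..## | H10=+1→####/####*
ply 4: ####/#### is terminal -1 (V); from ..#./..#. depth 9

value(..#./..#., H) = +1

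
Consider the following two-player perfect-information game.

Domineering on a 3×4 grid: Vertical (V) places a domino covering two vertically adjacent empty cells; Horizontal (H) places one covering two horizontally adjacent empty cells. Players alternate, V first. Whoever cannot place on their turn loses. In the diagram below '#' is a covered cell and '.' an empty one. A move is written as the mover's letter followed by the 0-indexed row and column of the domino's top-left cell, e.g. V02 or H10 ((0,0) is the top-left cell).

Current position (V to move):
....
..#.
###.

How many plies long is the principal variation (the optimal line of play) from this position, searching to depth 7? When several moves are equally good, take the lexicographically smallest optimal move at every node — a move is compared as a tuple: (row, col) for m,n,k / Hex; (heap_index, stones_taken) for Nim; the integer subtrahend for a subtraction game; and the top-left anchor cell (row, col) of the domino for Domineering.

PV length from [..../..#./###.]: 3 plies

ply 1, V at ..../..#./###. | V00=+1→#.../#.#./###.*; V01=+1→.#../.##./###.; V03=-1→...#/..##/###.; V13=-1→..../..##/####
ply 2, H at #.../#.#./###. | H01=-1→###./#.#./###.*; H02=-1→#.##/#.#./###.
ply 3, V at ###./#.#./###. | V03=+1→####/#.##/###.*; V13=+1→###./#.##/####
ply 4: ####/#.##/###. is terminal -1 (H); from ..../..#./###. depth 7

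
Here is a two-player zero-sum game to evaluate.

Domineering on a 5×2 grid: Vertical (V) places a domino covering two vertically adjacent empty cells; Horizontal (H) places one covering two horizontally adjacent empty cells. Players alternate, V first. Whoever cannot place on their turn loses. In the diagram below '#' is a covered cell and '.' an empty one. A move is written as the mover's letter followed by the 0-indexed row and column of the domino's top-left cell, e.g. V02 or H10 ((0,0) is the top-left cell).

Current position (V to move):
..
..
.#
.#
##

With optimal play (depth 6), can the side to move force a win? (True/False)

[../../.#/.#/##] V move#1: V00:+1/#./#./.#/.#/##*, V01:+1/.#/.#/.#/.#/##, V10:-1/../#./##/.#/##, V20:-1/../../##/##/##
[#./#./.#/.#/##] end (terminal -1, H#2); searched ../../.#/.#/## to 6

V winning at [../../.#/.#/##]: True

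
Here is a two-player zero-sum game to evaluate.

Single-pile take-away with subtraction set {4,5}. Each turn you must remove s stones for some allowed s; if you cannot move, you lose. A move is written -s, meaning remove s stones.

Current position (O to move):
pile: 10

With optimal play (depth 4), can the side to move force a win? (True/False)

O winning at [10]: False

ply 1, O at 10 | -4=-1→6*; -5=-1→5
ply 2, X at 6 | -4=+1→2*; -5=+1→1
ply 3: 2 is terminal -1 (O); from 10 depth 4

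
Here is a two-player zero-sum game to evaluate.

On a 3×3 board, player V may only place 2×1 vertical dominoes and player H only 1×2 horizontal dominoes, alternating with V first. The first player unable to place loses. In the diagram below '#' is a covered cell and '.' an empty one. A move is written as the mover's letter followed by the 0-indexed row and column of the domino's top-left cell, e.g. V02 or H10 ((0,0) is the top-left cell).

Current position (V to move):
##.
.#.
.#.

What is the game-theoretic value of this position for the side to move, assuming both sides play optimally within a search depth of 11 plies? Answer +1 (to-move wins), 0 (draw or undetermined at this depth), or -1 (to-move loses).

value(##./.#./.#., V) = +1

[##./.#./.#.] V move#1: V02:+1/###/.##/.#.*, V10:+1/##./##./##., V12:+1/##./.##/.##
[###/.##/.#.] end (terminal -1, H#2); searched ##./.#./.#. to 11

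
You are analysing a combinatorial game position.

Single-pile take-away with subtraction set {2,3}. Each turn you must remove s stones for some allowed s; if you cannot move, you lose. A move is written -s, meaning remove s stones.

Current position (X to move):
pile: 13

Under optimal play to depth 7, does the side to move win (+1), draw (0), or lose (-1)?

[13] X move#1: -2:+1/11*, -3:+1/10
[11] O move#2: -2:-1/9*, -3:-1/8
[9] X move#3: -2:-1/7, -3:+1/6*
[6] O move#4: -2:-1/4*, -3:-1/3
[4] X move#5: -2:-1/2, -3:+1/1*
[1] end (terminal -1, O#6); searched 13 to 7

value(13, X) = +1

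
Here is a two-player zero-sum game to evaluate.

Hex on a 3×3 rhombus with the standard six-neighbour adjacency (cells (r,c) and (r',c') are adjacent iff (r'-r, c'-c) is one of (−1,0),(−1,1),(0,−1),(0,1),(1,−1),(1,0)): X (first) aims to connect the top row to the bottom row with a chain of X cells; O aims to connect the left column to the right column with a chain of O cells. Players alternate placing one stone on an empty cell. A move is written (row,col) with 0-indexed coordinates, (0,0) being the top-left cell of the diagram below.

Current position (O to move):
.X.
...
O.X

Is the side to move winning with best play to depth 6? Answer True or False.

p1 O@[.X./.../O.X]: (0,0)[OX./.../O.X]-1 (0,2)[.XO/.../O.X]-1 (1,0)[.X./O../O.X]-1 (1,1)[.X./.O./O.X]+1* (1,2)[.X./..O/O.X]+1 (2,1)[.X./.../OOX]-1
p2 X@[.X./.O./O.X]: (0,0)[XX./.O./O.X]-1* (0,2)[.XX/.O./O.X]-1 (1,0)[.X./XO./O.X]-1 (1,2)[.X./.OX/O.X]-1 (2,1)[.X./.O./OXX]-1
p3 O@[XX./.O./O.X]: (0,2)[XXO/.O./O.X]+1* (1,0)[XX./OO./O.X]+1 (1,2)[XX./.OO/O.X]+1 (2,1)[XX./.O./OOX]+1
p4 X@[XXO/.O./O.X] terminal -1; root [.X./.../O.X] d6

O winning at [.X./.../O.X]: True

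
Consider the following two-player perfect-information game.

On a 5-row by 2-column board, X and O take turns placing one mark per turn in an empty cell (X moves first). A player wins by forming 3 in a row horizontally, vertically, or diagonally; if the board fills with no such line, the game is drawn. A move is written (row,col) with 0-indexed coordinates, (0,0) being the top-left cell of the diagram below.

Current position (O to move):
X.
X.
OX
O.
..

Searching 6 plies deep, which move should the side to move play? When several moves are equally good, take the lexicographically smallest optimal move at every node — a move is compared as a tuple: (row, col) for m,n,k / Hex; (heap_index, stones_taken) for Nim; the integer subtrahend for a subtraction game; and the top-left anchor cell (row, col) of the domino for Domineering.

[X./X./OX/O./..] O move#1: (0,1):+0/XO/X./OX/O./.., (1,1):+0/X./XO/OX/O./.., (3,1):+0/X./X./OX/OO/.., (4,0):+1/X./X./OX/O./O.*, (4,1):+0/X./X./OX/O./.O
[X./X./OX/O./O.] end (terminal -1, X#2); searched X./X./OX/O./.. to 6

O's best at [X./X./OX/O./..]: (4,0)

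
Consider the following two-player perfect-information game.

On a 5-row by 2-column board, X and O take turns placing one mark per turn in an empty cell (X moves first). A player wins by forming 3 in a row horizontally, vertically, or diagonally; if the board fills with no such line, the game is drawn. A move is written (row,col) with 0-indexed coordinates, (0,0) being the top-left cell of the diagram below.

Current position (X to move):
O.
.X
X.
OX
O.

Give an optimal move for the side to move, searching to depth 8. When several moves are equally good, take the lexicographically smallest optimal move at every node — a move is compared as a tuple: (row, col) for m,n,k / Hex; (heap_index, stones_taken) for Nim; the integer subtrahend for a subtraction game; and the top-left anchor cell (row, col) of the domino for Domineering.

X's best at [O./.X/X./OX/O.]: (2,1)

p1 X@[O./.X/X./OX/O.]: (0,1)[OX/.X/X./OX/O.]+0 (1,0)[O./XX/X./OX/O.]+0 (2,1)[O./.X/XX/OX/O.]+1* (4,1)[O./.X/X./OX/OX]+0
p2 O@[O./.X/XX/OX/O.] terminal -1; root [O./.X/X./OX/O.] d8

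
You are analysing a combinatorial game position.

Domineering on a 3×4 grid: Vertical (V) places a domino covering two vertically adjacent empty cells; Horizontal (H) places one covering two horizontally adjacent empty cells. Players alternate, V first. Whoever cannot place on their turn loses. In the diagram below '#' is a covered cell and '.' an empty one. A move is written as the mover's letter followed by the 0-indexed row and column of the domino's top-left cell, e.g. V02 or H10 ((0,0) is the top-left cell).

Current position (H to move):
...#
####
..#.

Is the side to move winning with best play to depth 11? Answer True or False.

H winning at [...#/####/..#.]: True

[...#/####/..#.] H move#1: H00:+1/##.#/####/..#.*, H01:+1/.###/####/..#., H20:+1/...#/####/###.
[##.#/####/..#.] end (terminal -1, V#2); searched ...#/####/..#. to 11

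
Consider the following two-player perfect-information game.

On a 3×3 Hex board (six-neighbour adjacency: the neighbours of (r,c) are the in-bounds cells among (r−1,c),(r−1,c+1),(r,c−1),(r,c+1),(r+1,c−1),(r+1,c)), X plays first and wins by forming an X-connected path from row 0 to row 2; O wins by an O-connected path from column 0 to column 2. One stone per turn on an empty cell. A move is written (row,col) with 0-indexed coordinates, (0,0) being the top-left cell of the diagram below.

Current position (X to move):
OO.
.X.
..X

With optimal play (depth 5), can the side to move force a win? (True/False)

X winning at [OO./.X./..X]: True

ply 1, X at OO./.X./..X | (0,2)=+1→OOX/.X./..X*; (1,0)=-1→OO./XX./..X; (1,2)=-1→OO./.XX/..X; (2,0)=-1→OO./.X./X.X; (2,1)=-1→OO./.X./.XX
ply 2, O at OOX/.X./..X | (1,0)=-1→OOX/OX./..X*; (1,2)=-1→OOX/.XO/..X; (2,0)=-1→OOX/.X./O.X; (2,1)=-1→OOX/.X./.OX
ply 3, X at OOX/OX./..X | (1,2)=+1→OOX/OXX/..X*; (2,0)=+1→OOX/OX./X.X; (2,1)=+1→OOX/OX./.XX
ply 4: OOX/OXX/..X is terminal -1 (O); from OO./.X./..X depth 5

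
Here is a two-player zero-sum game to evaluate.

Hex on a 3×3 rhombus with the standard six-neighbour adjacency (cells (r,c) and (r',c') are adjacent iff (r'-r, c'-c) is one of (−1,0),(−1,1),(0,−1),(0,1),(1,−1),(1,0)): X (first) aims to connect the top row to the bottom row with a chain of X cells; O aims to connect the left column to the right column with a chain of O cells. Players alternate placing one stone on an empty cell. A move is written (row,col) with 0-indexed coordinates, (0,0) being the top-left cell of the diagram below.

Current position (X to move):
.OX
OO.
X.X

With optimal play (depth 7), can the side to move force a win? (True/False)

p1 X@[.OX/OO./X.X]: (0,0)[XOX/OO./X.X]-1 (1,2)[.OX/OOX/X.X]+1* (2,1)[.OX/OO./XXX]-1
p2 O@[.OX/OOX/X.X] terminal -1; root [.OX/OO./X.X] d7

X winning at [.OX/OO./X.X]: True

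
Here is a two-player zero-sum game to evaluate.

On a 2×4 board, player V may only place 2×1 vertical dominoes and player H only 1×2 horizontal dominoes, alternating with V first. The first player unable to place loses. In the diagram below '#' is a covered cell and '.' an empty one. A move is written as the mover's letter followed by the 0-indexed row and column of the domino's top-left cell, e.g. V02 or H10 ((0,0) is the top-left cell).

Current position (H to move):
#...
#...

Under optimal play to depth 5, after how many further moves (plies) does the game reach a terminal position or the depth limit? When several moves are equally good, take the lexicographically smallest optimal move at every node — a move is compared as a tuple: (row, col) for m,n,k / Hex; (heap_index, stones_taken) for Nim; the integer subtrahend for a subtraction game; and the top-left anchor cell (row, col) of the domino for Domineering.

PV length from [#.../#...]: 3 plies

[#.../#...] H move#1: H01:+1/###./#...*, H02:+1/#.##/#..., H11:+1/#.../###., H12:+1/#.../#.##
[###./#...] V move#2: V03:-1/####/#..#*
[####/#..#] H move#3: H11:+1/####/####*
[####/####] end (terminal -1, V#4); searched #.../#... to 5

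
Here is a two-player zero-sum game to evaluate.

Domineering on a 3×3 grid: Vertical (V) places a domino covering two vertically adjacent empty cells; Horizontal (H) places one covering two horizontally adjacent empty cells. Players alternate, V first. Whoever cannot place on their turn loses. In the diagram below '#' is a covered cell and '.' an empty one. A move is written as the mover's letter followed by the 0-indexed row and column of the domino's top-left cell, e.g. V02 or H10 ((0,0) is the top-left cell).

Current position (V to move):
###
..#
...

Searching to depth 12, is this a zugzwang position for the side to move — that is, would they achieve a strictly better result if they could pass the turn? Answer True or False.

ply 1, V at ###/..#/... | V10=-1→###/#.#/#..; V11=+1→###/.##/.#.*
ply 2: ###/.##/.#. is terminal -1 (H); from ###/..#/... depth 12
pass branch (H moves first from the same position):
  | ply 1, H at ###/..#/... | H10=+1→###/###/...*; H20=+1→###/..#/##.; H21=-1→###/..#/.##
  | ply 2: ###/###/... is terminal -1 (V); from ###/..#/... depth 12
V moving scores +1; V passing scores -1

zugzwang(###/..#/..., V) = False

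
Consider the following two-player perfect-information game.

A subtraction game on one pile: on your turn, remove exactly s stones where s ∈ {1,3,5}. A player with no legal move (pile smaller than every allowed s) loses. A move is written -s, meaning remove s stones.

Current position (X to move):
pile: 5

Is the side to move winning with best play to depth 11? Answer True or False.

[5] X move#1: -1:+1/4*, -3:+1/2, -5:+1/0
[4] O move#2: -1:-1/3*, -3:-1/1
[3] X move#3: -1:+1/2*, -3:+1/0
[2] O move#4: -1:-1/1*
[1] X move#5: -1:+1/0*
[0] end (terminal -1, O#6); searched 5 to 11

X winning at [5]: True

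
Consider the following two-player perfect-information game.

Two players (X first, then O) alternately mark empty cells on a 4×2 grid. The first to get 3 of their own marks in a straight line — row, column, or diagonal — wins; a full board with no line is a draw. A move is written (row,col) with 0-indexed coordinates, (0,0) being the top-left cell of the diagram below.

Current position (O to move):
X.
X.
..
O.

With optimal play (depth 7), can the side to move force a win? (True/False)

O winning at [X./X./../O.]: False

ply 1, O at X./X./../O. | (0,1)=-1→XO/X./../O.; (1,1)=-1→X./XO/../O.; (2,0)=+0→X./X./O./O.*; (2,1)=-1→X./X./.O/O.; (3,1)=-1→X./X./../OO
ply 2, X at X./X./O./O. | (0,1)=+0→XX/X./O./O.*; (1,1)=+0→X./XX/O./O.; (2,1)=+0→X./X./OX/O.; (3,1)=+0→X./X./O./OX
ply 3, O at XX/X./O./O. | (1,1)=+0→XX/XO/O./O.*; (2,1)=+0→XX/X./OO/O.; (3,1)=+0→XX/X./O./OO
ply 4, X at XX/XO/O./O. | (2,1)=+0→XX/XO/OX/O.*; (3,1)=+0→XX/XO/O./OX
ply 5, O at XX/XO/OX/O. | (3,1)=+0→XX/XO/OX/OO*
ply 6: XX/XO/OX/OO is terminal +0 (X); from X./X./../O. depth 7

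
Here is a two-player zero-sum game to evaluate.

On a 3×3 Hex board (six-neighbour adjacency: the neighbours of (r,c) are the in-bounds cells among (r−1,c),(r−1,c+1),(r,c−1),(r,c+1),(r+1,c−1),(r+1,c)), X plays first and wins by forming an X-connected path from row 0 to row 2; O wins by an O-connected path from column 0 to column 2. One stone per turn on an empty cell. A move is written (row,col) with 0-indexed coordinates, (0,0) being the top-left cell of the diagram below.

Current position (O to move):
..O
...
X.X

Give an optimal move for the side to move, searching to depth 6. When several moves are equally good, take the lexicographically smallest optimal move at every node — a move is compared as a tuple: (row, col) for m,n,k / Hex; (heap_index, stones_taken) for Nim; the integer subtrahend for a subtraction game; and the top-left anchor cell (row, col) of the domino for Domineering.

O's best at [..O/.../X.X]: (0,1)

ply 1, O at ..O/.../X.X | (0,0)=-1→O.O/.../X.X; (0,1)=+1→.OO/.../X.X*; (1,0)=+1→..O/O../X.X; (1,1)=-1→..O/.O./X.X; (1,2)=-1→..O/..O/X.X; (2,1)=-1→..O/.../XOX
ply 2, X at .OO/.../X.X | (0,0)=-1→XOO/.../X.X*; (1,0)=-1→.OO/X../X.X; (1,1)=-1→.OO/.X./X.X; (1,2)=-1→.OO/..X/X.X; (2,1)=-1→.OO/.../XXX
ply 3, O at XOO/.../X.X | (1,0)=+1→XOO/O../X.X*; (1,1)=-1→XOO/.O./X.X; (1,2)=-1→XOO/..O/X.X; (2,1)=-1→XOO/.../XOX
ply 4: XOO/O../X.X is terminal -1 (X); from ..O/.../X.X depth 6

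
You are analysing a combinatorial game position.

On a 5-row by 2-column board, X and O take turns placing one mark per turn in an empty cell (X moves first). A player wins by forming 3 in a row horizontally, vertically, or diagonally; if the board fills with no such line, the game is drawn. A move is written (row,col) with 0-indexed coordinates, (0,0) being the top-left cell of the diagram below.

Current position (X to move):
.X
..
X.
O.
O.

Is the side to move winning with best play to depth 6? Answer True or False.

X winning at [.X/../X./O./O.]: False

ply 1, X at .X/../X./O./O. | (0,0)=+0→XX/../X./O./O.*; (1,0)=+0→.X/X./X./O./O.; (1,1)=+0→.X/.X/X./O./O.; (2,1)=+0→.X/../XX/O./O.; (3,1)=+0→.X/../X./OX/O.; (4,1)=+0→.X/../X./O./OX
ply 2, O at XX/../X./O./O. | (1,0)=+0→XX/O./X./O./O.*; (1,1)=-1→XX/.O/X./O./O.; (2,1)=-1→XX/../XO/O./O.; (3,1)=-1→XX/../X./OO/O.; (4,1)=-1→XX/../X./O./OO
ply 3, X at XX/O./X./O./O. | (1,1)=+0→XX/OX/X./O./O.*; (2,1)=+0→XX/O./XX/O./O.; (3,1)=+0→XX/O./X./OX/O.; (4,1)=+0→XX/O./X./O./OX
ply 4, O at XX/OX/X./O./O. | (2,1)=+0→XX/OX/XO/O./O.*; (3,1)=-1→XX/OX/X./OO/O.; (4,1)=-1→XX/OX/X./O./OO
ply 5, X at XX/OX/XO/O./O. | (3,1)=+0→XX/OX/XO/OX/O.*; (4,1)=+0→XX/OX/XO/O./OX
ply 6, O at XX/OX/XO/OX/O. | (4,1)=+0→XX/OX/XO/OX/OO*
ply 7: XX/OX/XO/OX/OO is terminal +0 (X); from .X/../X./O./O. depth 6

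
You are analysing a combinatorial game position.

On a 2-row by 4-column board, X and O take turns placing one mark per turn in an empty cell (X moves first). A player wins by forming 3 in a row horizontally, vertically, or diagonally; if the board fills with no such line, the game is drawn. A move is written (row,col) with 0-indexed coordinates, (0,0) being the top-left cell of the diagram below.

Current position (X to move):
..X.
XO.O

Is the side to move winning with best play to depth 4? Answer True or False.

p1 X@[..X./XO.O]: (0,0)[X.X./XO.O]-1 (0,1)[.XX./XO.O]-1 (0,3)[..XX/XO.O]-1 (1,2)[..X./XOXO]+0*
p2 O@[..X./XOXO]: (0,0)[O.X./XOXO]+0* (0,1)[.OX./XOXO]+0 (0,3)[..XO/XOXO]+0
p3 X@[O.X./XOXO]: (0,1)[OXX./XOXO]+0* (0,3)[O.XX/XOXO]+0
p4 O@[OXX./XOXO]: (0,3)[OXXO/XOXO]+0*
p5 X@[OXXO/XOXO] terminal +0; root [..X./XO.O] d4

X winning at [..X./XO.O]: False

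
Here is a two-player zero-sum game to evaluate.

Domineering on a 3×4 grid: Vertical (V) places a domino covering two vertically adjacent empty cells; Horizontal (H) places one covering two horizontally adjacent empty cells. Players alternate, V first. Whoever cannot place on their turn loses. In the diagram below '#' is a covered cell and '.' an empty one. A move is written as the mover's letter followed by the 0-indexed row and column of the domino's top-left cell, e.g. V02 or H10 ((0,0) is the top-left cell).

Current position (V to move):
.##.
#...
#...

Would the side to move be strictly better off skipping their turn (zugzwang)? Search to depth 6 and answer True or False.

ply 1, V at .##./#.../#... | V03=-1→.###/#..#/#...; V11=-1→.##./##../##..; V12=+1→.##./#.#./#.#.*; V13=-1→.##./#..#/#..#
ply 2: .##./#.#./#.#. is terminal -1 (H); from .##./#.../#... depth 6
pass branch (H moves first from the same position):
  | ply 1, H at .##./#.../#... | H11=+1→.##./###./#...*; H12=+1→.##./#.##/#...; H21=+1→.##./#.../###.; H22=+1→.##./#.../#.##
  | ply 2, V at .##./###./#... | V03=-1→.###/####/#...*; V13=-1→.##./####/#..#
  | ply 3, H at .###/####/#... | H21=+1→.###/####/###.*; H22=+1→.###/####/#.##
  | ply 4: .###/####/###. is terminal -1 (V); from .##./#.../#... depth 6
V moving scores +1; V passing scores -1

zugzwang(.##./#.../#..., V) = False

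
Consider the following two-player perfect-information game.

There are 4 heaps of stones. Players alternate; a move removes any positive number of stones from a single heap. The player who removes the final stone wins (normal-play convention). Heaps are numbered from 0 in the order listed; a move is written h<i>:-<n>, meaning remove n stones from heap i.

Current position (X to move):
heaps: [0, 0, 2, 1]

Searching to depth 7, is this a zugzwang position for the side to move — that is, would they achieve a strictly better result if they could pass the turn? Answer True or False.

zugzwang((0,0,2,1), X) = False

[(0,0,2,1)] X move#1: h2:-1:+1/(0,0,1,1)*, h2:-2:-1/(0,0,0,1), h3:-1:-1/(0,0,2,0)
[(0,0,1,1)] O move#2: h2:-1:-1/(0,0,0,1)*, h3:-1:-1/(0,0,1,0)
[(0,0,0,1)] X move#3: h3:-1:+1/(0,0,0,0)*
[(0,0,0,0)] end (terminal -1, O#4); searched (0,0,2,1) to 7
suppose X passes — search the same position with O to move:
pass> [(0,0,2,1)] O move#1: h2:-1:+1/(0,0,1,1)*, h2:-2:-1/(0,0,0,1), h3:-1:-1/(0,0,2,0)
pass> [(0,0,1,1)] X move#2: h2:-1:-1/(0,0,0,1)*, h3:-1:-1/(0,0,1,0)
pass> [(0,0,0,1)] O move#3: h3:-1:+1/(0,0,0,0)*
pass> [(0,0,0,0)] end (terminal -1, X#4); searched (0,0,2,1) to 7
for X: play +1, pass -1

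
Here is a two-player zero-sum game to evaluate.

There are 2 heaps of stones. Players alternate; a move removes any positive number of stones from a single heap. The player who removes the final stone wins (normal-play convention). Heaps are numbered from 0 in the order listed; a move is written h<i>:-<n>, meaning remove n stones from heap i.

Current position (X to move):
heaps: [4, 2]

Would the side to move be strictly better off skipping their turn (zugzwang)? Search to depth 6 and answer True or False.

p1 X@[(4,2)]: h0:-1[(3,2)]-1 h0:-2[(2,2)]+1* h0:-3[(1,2)]-1 h0:-4[(0,2)]-1 h1:-1[(4,1)]-1 h1:-2[(4,0)]-1
p2 O@[(2,2)]: h0:-1[(1,2)]-1* h0:-2[(0,2)]-1 h1:-1[(2,1)]-1 h1:-2[(2,0)]-1
p3 X@[(1,2)]: h0:-1[(0,2)]-1 h1:-1[(1,1)]+1* h1:-2[(1,0)]-1
p4 O@[(1,1)]: h0:-1[(0,1)]-1* h1:-1[(1,0)]-1
p5 X@[(0,1)]: h1:-1[(0,0)]+1*
p6 O@[(0,0)] terminal -1; root [(4,2)] d6
if X skipped the turn, O would face:
~ p1 O@[(4,2)]: h0:-1[(3,2)]-1 h0:-2[(2,2)]+1* h0:-3[(1,2)]-1 h0:-4[(0,2)]-1 h1:-1[(4,1)]-1 h1:-2[(4,0)]-1
~ p2 X@[(2,2)]: h0:-1[(1,2)]-1* h0:-2[(0,2)]-1 h1:-1[(2,1)]-1 h1:-2[(2,0)]-1
~ p3 O@[(1,2)]: h0:-1[(0,2)]-1 h1:-1[(1,1)]+1* h1:-2[(1,0)]-1
~ p4 X@[(1,1)]: h0:-1[(0,1)]-1* h1:-1[(1,0)]-1
~ p5 O@[(0,1)]: h1:-1[(0,0)]+1*
~ p6 X@[(0,0)] terminal -1; root [(4,2)] d6
compare (X): move=+1 vs pass=-1

zugzwang((4,2), X) = False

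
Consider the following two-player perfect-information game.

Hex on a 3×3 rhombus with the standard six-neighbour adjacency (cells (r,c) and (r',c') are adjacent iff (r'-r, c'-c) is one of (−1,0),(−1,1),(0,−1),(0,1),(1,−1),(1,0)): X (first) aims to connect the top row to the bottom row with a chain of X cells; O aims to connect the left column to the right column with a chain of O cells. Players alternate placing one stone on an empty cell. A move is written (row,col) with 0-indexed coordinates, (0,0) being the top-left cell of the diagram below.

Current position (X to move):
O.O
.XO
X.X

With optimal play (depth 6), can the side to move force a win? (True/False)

p1 X@[O.O/.XO/X.X]: (0,1)[OXO/.XO/X.X]+1* (1,0)[O.O/XXO/X.X]-1 (2,1)[O.O/.XO/XXX]-1
p2 O@[OXO/.XO/X.X] terminal -1; root [O.O/.XO/X.X] d6

X winning at [O.O/.XO/X.X]: True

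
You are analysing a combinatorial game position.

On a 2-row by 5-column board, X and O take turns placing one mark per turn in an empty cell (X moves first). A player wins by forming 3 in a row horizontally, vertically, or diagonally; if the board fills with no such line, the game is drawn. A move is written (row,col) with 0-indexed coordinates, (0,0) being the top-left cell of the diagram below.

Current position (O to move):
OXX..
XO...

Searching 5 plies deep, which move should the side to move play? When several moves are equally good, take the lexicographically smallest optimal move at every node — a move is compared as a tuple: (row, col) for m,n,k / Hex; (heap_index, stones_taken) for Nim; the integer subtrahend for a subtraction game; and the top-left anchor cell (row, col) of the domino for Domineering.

[OXX../XO...] O move#1: (0,3):+0/OXXO./XO...*, (0,4):-1/OXX.O/XO..., (1,2):-1/OXX../XOO.., (1,3):-1/OXX../XO.O., (1,4):-1/OXX../XO..O
[OXXO./XO...] X move#2: (0,4):+0/OXXOX/XO...*, (1,2):+0/OXXO./XOX.., (1,3):+0/OXXO./XO.X., (1,4):+0/OXXO./XO..X
[OXXOX/XO...] O move#3: (1,2):+0/OXXOX/XOO..*, (1,3):+0/OXXOX/XO.O., (1,4):+0/OXXOX/XO..O
[OXXOX/XOO..] X move#4: (1,3):+0/OXXOX/XOOX.*, (1,4):-1/OXXOX/XOO.X
[OXXOX/XOOX.] O move#5: (1,4):+0/OXXOX/XOOXO*
[OXXOX/XOOXO] end (terminal +0, X#6); searched OXX../XO... to 5

O's best at [OXX../XO...]: (0,3)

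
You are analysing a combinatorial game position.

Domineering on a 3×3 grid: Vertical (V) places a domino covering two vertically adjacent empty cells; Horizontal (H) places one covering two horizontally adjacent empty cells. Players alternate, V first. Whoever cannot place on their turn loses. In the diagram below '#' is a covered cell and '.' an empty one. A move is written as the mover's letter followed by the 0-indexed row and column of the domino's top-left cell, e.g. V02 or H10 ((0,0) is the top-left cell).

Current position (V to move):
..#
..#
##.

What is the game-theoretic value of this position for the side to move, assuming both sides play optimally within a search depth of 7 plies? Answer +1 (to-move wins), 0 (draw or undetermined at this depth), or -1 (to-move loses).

ply 1, V at ..#/..#/##. | V00=+1→#.#/#.#/##.*; V01=+1→.##/.##/##.
ply 2: #.#/#.#/##. is terminal -1 (H); from ..#/..#/##. depth 7

value(..#/..#/##., V) = +1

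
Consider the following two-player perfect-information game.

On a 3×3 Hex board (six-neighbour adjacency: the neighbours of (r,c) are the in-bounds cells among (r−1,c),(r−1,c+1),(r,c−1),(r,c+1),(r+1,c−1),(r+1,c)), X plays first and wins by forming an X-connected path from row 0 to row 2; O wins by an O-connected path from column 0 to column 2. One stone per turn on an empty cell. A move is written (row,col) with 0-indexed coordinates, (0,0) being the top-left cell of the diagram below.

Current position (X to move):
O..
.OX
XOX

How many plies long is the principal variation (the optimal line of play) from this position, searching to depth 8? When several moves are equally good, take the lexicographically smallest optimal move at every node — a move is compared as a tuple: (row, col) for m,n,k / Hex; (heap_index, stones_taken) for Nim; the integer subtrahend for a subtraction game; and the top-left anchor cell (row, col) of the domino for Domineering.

[O../.OX/XOX] X move#1: (0,1):+1/OX./.OX/XOX*, (0,2):+1/O.X/.OX/XOX, (1,0):+1/O../XOX/XOX
[OX./.OX/XOX] O move#2: (0,2):-1/OXO/.OX/XOX*, (1,0):-1/OX./OOX/XOX
[OXO/.OX/XOX] X move#3: (1,0):+1/OXO/XOX/XOX*
[OXO/XOX/XOX] end (terminal -1, O#4); searched O../.OX/XOX to 8

PV length from [O../.OX/XOX]: 3 plies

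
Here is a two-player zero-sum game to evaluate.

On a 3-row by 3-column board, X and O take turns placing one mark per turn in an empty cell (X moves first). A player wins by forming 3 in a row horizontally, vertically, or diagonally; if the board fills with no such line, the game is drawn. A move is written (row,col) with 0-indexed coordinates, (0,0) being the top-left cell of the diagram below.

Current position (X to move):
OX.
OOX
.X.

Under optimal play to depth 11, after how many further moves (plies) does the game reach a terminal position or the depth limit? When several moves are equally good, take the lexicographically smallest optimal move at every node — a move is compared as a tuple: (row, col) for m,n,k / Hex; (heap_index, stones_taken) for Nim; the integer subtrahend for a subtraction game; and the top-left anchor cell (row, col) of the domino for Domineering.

PV length from [OX./OOX/.X.]: 2 plies

p1 X@[OX./OOX/.X.]: (0,2)[OXX/OOX/.X.]-1* (2,0)[OX./OOX/XX.]-1 (2,2)[OX./OOX/.XX]-1
p2 O@[OXX/OOX/.X.]: (2,0)[OXX/OOX/OX.]+1* (2,2)[OXX/OOX/.XO]+1
p3 X@[OXX/OOX/OX.] terminal -1; root [OX./OOX/.X.] d11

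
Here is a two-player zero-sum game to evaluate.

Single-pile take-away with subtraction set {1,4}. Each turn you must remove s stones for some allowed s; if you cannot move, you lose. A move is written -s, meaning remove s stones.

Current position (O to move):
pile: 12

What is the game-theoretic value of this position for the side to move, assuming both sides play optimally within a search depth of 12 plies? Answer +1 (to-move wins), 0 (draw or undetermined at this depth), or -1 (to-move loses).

[12] O move#1: -1:-1/11*, -4:-1/8
[11] X move#2: -1:+1/10*, -4:+1/7
[10] O move#3: -1:-1/9*, -4:-1/6
[9] X move#4: -1:-1/8, -4:+1/5*
[5] O move#5: -1:-1/4*, -4:-1/1
[4] X move#6: -1:-1/3, -4:+1/0*
[0] end (terminal -1, O#7); searched 12 to 12

value(12, O) = -1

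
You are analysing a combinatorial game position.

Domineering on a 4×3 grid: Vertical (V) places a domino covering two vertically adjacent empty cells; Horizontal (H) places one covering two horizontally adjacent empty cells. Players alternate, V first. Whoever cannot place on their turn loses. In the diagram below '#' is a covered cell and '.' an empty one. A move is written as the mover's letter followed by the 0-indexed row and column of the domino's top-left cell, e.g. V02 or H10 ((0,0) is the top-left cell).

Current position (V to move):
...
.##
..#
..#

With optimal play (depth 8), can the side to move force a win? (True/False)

V winning at [.../.##/..#/..#]: True

[.../.##/..#/..#] V move#1: V00:-1/#../###/..#/..#, V10:-1/.../###/#.#/..#, V20:+1/.../.##/#.#/#.#*, V21:+1/.../.##/.##/.##
[.../.##/#.#/#.#] H move#2: H00:-1/##./.##/#.#/#.#*, H01:-1/.##/.##/#.#/#.#
[##./.##/#.#/#.#] V move#3: V21:+1/##./.##/###/###*
[##./.##/###/###] end (terminal -1, H#4); searched .../.##/..#/..# to 8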